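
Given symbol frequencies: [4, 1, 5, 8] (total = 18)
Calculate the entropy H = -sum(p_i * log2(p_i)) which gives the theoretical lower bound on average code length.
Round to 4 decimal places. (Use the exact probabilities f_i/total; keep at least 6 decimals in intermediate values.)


Per-symbol terms -p_i * log2(p_i) with p_i = f_i/18:
  p = 4/18 = 0.222222: log2(p) = -2.169925, -p*log2(p) = 0.482206
  p = 1/18 = 0.055556: log2(p) = -4.169925, -p*log2(p) = 0.231663
  p = 5/18 = 0.277778: log2(p) = -1.847997, -p*log2(p) = 0.513332
  p = 8/18 = 0.444444: log2(p) = -1.169925, -p*log2(p) = 0.519967
H = 0.482206 + 0.231663 + 0.513332 + 0.519967 = 1.747168

H = 1.7472 bits/symbol


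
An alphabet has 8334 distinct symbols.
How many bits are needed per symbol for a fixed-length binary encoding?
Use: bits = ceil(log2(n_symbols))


log2(8334) = 13.0248
Bracket: 2^13 = 8192 < 8334 <= 2^14 = 16384
So ceil(log2(8334)) = 14

bits = ceil(log2(8334)) = ceil(13.0248) = 14 bits


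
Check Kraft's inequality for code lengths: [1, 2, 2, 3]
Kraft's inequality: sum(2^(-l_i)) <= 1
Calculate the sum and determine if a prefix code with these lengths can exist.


Sum = 2^(-1) + 2^(-2) + 2^(-2) + 2^(-3)
    = 0.5 + 0.25 + 0.25 + 0.125
    = 9/8 = 1.125
Since 1.125 > 1, Kraft's inequality is NOT satisfied.
A prefix code with these lengths CANNOT exist.

Kraft sum = 1.125. Not satisfied.


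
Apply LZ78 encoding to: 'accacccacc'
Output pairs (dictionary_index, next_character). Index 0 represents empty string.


LZ78 encoding steps:
Dictionary: {0: ''}
Step 1: w='' (idx 0), next='a' -> output (0, 'a'), add 'a' as idx 1
Step 2: w='' (idx 0), next='c' -> output (0, 'c'), add 'c' as idx 2
Step 3: w='c' (idx 2), next='a' -> output (2, 'a'), add 'ca' as idx 3
Step 4: w='c' (idx 2), next='c' -> output (2, 'c'), add 'cc' as idx 4
Step 5: w='ca' (idx 3), next='c' -> output (3, 'c'), add 'cac' as idx 5
Step 6: w='c' (idx 2), end of input -> output (2, '')


Encoded: [(0, 'a'), (0, 'c'), (2, 'a'), (2, 'c'), (3, 'c'), (2, '')]


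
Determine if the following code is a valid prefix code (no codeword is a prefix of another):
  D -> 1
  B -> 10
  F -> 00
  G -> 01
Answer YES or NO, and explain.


Checking each pair (does one codeword prefix another?):
  D='1' vs B='10': prefix -- VIOLATION

NO -- this is NOT a valid prefix code. D (1) is a prefix of B (10).


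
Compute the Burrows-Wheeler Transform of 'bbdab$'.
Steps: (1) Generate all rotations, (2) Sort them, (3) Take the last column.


Rotations (sorted):
  0: $bbdab -> last char: b
  1: ab$bbd -> last char: d
  2: b$bbda -> last char: a
  3: bbdab$ -> last char: $
  4: bdab$b -> last char: b
  5: dab$bb -> last char: b


BWT = bda$bb


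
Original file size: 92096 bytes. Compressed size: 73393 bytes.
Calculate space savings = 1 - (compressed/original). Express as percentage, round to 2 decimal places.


ratio = compressed/original = 73393/92096 = 0.796918
savings = 1 - ratio = 1 - 0.796918 = 0.203082
as a percentage: 0.203082 * 100 = 20.31%

Space savings = 1 - 73393/92096 = 20.31%


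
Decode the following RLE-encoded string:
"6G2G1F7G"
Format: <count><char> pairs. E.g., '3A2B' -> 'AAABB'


Expanding each <count><char> pair:
  6G -> 'GGGGGG'
  2G -> 'GG'
  1F -> 'F'
  7G -> 'GGGGGGG'

Decoded = GGGGGGGGFGGGGGGG


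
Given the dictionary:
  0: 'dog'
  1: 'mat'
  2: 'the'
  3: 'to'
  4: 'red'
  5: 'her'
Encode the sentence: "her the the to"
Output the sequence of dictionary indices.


Look up each word in the dictionary:
  'her' -> 5
  'the' -> 2
  'the' -> 2
  'to' -> 3

Encoded: [5, 2, 2, 3]


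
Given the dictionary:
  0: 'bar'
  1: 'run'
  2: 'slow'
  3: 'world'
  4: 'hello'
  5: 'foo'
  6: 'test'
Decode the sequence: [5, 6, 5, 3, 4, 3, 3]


Look up each index in the dictionary:
  5 -> 'foo'
  6 -> 'test'
  5 -> 'foo'
  3 -> 'world'
  4 -> 'hello'
  3 -> 'world'
  3 -> 'world'

Decoded: "foo test foo world hello world world"


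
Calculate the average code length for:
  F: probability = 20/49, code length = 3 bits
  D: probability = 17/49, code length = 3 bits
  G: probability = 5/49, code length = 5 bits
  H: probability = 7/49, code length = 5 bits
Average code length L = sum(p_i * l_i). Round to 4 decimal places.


Weighted contributions p_i * l_i:
  F: (20/49) * 3 = 60/49
  D: (17/49) * 3 = 51/49
  G: (5/49) * 5 = 25/49
  H: (7/49) * 5 = 35/49
Sum = (60 + 51 + 25 + 35)/49 = 171/49

L = 171/49 = 3.4898 bits/symbol


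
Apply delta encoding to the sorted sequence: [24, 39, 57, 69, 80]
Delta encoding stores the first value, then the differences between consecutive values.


First value: 24
Deltas:
  39 - 24 = 15
  57 - 39 = 18
  69 - 57 = 12
  80 - 69 = 11


Delta encoded: [24, 15, 18, 12, 11]


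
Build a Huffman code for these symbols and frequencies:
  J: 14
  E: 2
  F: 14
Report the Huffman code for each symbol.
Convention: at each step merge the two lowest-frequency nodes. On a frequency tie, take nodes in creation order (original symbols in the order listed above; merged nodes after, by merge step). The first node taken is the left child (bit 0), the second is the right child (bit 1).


Huffman tree construction:
Step 1: Merge E(2) + J(14) = 16
Step 2: Merge F(14) + (E+J)(16) = 30
Read each symbol's code off the tree from the root (left child = 0, right child = 1).

Codes:
  J: 11 (length 2)
  E: 10 (length 2)
  F: 0 (length 1)
Average code length: 46/30 = 1.5333 bits/symbol


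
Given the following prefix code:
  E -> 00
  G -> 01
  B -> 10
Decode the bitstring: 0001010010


Decoding step by step:
Bits 00 -> E
Bits 01 -> G
Bits 01 -> G
Bits 00 -> E
Bits 10 -> B


Decoded message: EGGEB


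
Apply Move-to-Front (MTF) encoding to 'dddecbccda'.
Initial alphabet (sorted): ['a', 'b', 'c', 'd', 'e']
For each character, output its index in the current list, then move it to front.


MTF encoding:
'd': index 3 in ['a', 'b', 'c', 'd', 'e'] -> ['d', 'a', 'b', 'c', 'e']
'd': index 0 in ['d', 'a', 'b', 'c', 'e'] -> ['d', 'a', 'b', 'c', 'e']
'd': index 0 in ['d', 'a', 'b', 'c', 'e'] -> ['d', 'a', 'b', 'c', 'e']
'e': index 4 in ['d', 'a', 'b', 'c', 'e'] -> ['e', 'd', 'a', 'b', 'c']
'c': index 4 in ['e', 'd', 'a', 'b', 'c'] -> ['c', 'e', 'd', 'a', 'b']
'b': index 4 in ['c', 'e', 'd', 'a', 'b'] -> ['b', 'c', 'e', 'd', 'a']
'c': index 1 in ['b', 'c', 'e', 'd', 'a'] -> ['c', 'b', 'e', 'd', 'a']
'c': index 0 in ['c', 'b', 'e', 'd', 'a'] -> ['c', 'b', 'e', 'd', 'a']
'd': index 3 in ['c', 'b', 'e', 'd', 'a'] -> ['d', 'c', 'b', 'e', 'a']
'a': index 4 in ['d', 'c', 'b', 'e', 'a'] -> ['a', 'd', 'c', 'b', 'e']


Output: [3, 0, 0, 4, 4, 4, 1, 0, 3, 4]


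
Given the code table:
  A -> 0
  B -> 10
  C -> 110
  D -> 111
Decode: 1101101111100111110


Decoding:
110 -> C
110 -> C
111 -> D
110 -> C
0 -> A
111 -> D
110 -> C


Result: CCDCADC


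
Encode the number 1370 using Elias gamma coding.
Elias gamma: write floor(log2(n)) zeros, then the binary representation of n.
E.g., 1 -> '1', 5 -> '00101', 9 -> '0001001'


num_bits = floor(log2(1370)) + 1 = 11
leading_zeros = num_bits - 1 = 10
binary(1370) = 10101011010

Elias gamma(1370) = '0000000000' + '10101011010' = 000000000010101011010 (21 bits)


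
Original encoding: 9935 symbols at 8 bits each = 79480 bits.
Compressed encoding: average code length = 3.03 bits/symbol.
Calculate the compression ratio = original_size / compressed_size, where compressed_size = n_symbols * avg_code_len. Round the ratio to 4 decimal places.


original_size = n_symbols * orig_bits = 9935 * 8 = 79480 bits
compressed_size = n_symbols * avg_code_len = 9935 * 3.03 = 30103.05 bits
ratio = original_size / compressed_size = 79480 / 30103.05 = 2.6403

Compression ratio = 2.6403


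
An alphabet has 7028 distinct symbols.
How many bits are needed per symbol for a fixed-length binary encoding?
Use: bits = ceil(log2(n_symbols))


log2(7028) = 12.7789
Bracket: 2^12 = 4096 < 7028 <= 2^13 = 8192
So ceil(log2(7028)) = 13

bits = ceil(log2(7028)) = ceil(12.7789) = 13 bits


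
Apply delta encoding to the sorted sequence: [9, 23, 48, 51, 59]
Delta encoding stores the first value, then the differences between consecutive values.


First value: 9
Deltas:
  23 - 9 = 14
  48 - 23 = 25
  51 - 48 = 3
  59 - 51 = 8


Delta encoded: [9, 14, 25, 3, 8]


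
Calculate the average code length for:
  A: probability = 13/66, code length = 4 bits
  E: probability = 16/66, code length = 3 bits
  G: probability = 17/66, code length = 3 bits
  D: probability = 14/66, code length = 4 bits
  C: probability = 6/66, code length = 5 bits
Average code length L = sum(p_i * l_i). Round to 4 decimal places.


Weighted contributions p_i * l_i:
  A: (13/66) * 4 = 52/66
  E: (16/66) * 3 = 48/66
  G: (17/66) * 3 = 51/66
  D: (14/66) * 4 = 56/66
  C: (6/66) * 5 = 30/66
Sum = (52 + 48 + 51 + 56 + 30)/66 = 237/66

L = 237/66 = 3.5909 bits/symbol


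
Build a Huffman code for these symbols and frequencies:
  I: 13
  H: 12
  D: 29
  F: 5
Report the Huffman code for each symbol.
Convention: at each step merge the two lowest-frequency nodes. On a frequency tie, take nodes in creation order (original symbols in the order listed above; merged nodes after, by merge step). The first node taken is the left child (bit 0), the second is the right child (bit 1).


Huffman tree construction:
Step 1: Merge F(5) + H(12) = 17
Step 2: Merge I(13) + (F+H)(17) = 30
Step 3: Merge D(29) + (I+(F+H))(30) = 59
Read each symbol's code off the tree from the root (left child = 0, right child = 1).

Codes:
  I: 10 (length 2)
  H: 111 (length 3)
  D: 0 (length 1)
  F: 110 (length 3)
Average code length: 106/59 = 1.7966 bits/symbol


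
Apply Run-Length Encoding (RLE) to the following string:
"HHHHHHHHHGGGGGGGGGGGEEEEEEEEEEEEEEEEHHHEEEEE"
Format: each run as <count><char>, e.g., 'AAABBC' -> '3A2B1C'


Scanning runs left to right:
  i=0: run of 'H' x 9 -> '9H'
  i=9: run of 'G' x 11 -> '11G'
  i=20: run of 'E' x 16 -> '16E'
  i=36: run of 'H' x 3 -> '3H'
  i=39: run of 'E' x 5 -> '5E'

RLE = 9H11G16E3H5E


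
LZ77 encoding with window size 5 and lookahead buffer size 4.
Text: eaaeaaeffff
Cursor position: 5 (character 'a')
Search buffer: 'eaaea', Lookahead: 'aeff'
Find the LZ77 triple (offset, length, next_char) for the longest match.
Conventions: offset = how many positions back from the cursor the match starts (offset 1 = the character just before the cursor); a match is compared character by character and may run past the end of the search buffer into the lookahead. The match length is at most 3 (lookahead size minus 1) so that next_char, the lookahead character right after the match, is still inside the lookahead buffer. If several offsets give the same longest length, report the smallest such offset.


Try each offset into the search buffer:
  offset=1 (pos 4, char 'a'): match length 1
  offset=2 (pos 3, char 'e'): match length 0
  offset=3 (pos 2, char 'a'): match length 2
  offset=4 (pos 1, char 'a'): match length 1
  offset=5 (pos 0, char 'e'): match length 0
Longest match has length 2 at offset 3.
next_char = character at position 5 + 2 = 7 -> 'f'

Best match: offset=3, length=2 (matching 'ae' starting at position 2)
LZ77 triple: (3, 2, 'f')


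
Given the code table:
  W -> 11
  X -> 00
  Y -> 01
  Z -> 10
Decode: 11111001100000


Decoding:
11 -> W
11 -> W
10 -> Z
01 -> Y
10 -> Z
00 -> X
00 -> X


Result: WWZYZXX


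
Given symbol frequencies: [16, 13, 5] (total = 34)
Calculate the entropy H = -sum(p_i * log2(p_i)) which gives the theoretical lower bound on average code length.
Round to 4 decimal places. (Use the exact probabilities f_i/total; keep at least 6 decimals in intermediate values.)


Per-symbol terms -p_i * log2(p_i) with p_i = f_i/34:
  p = 16/34 = 0.470588: log2(p) = -1.087463, -p*log2(p) = 0.511747
  p = 13/34 = 0.382353: log2(p) = -1.387023, -p*log2(p) = 0.530332
  p = 5/34 = 0.147059: log2(p) = -2.765535, -p*log2(p) = 0.406696
H = 0.511747 + 0.530332 + 0.406696 = 1.448775

H = 1.4488 bits/symbol


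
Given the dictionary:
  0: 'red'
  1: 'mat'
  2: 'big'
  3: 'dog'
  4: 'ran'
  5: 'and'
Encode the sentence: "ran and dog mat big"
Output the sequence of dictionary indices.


Look up each word in the dictionary:
  'ran' -> 4
  'and' -> 5
  'dog' -> 3
  'mat' -> 1
  'big' -> 2

Encoded: [4, 5, 3, 1, 2]


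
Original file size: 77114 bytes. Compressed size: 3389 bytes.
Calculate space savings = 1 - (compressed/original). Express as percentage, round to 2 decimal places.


ratio = compressed/original = 3389/77114 = 0.043948
savings = 1 - ratio = 1 - 0.043948 = 0.956052
as a percentage: 0.956052 * 100 = 95.61%

Space savings = 1 - 3389/77114 = 95.61%


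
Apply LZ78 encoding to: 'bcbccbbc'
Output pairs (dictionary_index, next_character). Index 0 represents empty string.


LZ78 encoding steps:
Dictionary: {0: ''}
Step 1: w='' (idx 0), next='b' -> output (0, 'b'), add 'b' as idx 1
Step 2: w='' (idx 0), next='c' -> output (0, 'c'), add 'c' as idx 2
Step 3: w='b' (idx 1), next='c' -> output (1, 'c'), add 'bc' as idx 3
Step 4: w='c' (idx 2), next='b' -> output (2, 'b'), add 'cb' as idx 4
Step 5: w='bc' (idx 3), end of input -> output (3, '')


Encoded: [(0, 'b'), (0, 'c'), (1, 'c'), (2, 'b'), (3, '')]


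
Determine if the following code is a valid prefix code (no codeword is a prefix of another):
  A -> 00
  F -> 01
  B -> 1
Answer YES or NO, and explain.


Checking each pair (does one codeword prefix another?):
  A='00' vs F='01': no prefix
  A='00' vs B='1': no prefix
  F='01' vs A='00': no prefix
  F='01' vs B='1': no prefix
  B='1' vs A='00': no prefix
  B='1' vs F='01': no prefix
No violation found over all pairs.

YES -- this is a valid prefix code. No codeword is a prefix of any other codeword.


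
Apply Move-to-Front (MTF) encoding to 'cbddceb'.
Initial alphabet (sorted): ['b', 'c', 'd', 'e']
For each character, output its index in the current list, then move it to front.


MTF encoding:
'c': index 1 in ['b', 'c', 'd', 'e'] -> ['c', 'b', 'd', 'e']
'b': index 1 in ['c', 'b', 'd', 'e'] -> ['b', 'c', 'd', 'e']
'd': index 2 in ['b', 'c', 'd', 'e'] -> ['d', 'b', 'c', 'e']
'd': index 0 in ['d', 'b', 'c', 'e'] -> ['d', 'b', 'c', 'e']
'c': index 2 in ['d', 'b', 'c', 'e'] -> ['c', 'd', 'b', 'e']
'e': index 3 in ['c', 'd', 'b', 'e'] -> ['e', 'c', 'd', 'b']
'b': index 3 in ['e', 'c', 'd', 'b'] -> ['b', 'e', 'c', 'd']


Output: [1, 1, 2, 0, 2, 3, 3]


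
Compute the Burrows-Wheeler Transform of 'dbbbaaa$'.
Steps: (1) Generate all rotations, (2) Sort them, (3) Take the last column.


Rotations (sorted):
  0: $dbbbaaa -> last char: a
  1: a$dbbbaa -> last char: a
  2: aa$dbbba -> last char: a
  3: aaa$dbbb -> last char: b
  4: baaa$dbb -> last char: b
  5: bbaaa$db -> last char: b
  6: bbbaaa$d -> last char: d
  7: dbbbaaa$ -> last char: $


BWT = aaabbbd$


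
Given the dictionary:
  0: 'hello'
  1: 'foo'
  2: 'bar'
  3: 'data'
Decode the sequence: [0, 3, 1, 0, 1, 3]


Look up each index in the dictionary:
  0 -> 'hello'
  3 -> 'data'
  1 -> 'foo'
  0 -> 'hello'
  1 -> 'foo'
  3 -> 'data'

Decoded: "hello data foo hello foo data"


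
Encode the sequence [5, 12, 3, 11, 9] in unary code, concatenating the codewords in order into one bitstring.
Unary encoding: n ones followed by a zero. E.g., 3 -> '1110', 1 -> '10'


Encode each number as n ones followed by a terminating 0:
  5 -> 111110 (6 bits)
  12 -> 1111111111110 (13 bits)
  3 -> 1110 (4 bits)
  11 -> 111111111110 (12 bits)
  9 -> 1111111110 (10 bits)
Total length = 6 + 13 + 4 + 12 + 10 = 45 bits.

Unary([5, 12, 3, 11, 9]) = 111110111111111111011101111111111101111111110 (45 bits)


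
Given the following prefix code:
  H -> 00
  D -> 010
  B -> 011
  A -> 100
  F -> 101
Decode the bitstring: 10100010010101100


Decoding step by step:
Bits 101 -> F
Bits 00 -> H
Bits 010 -> D
Bits 010 -> D
Bits 101 -> F
Bits 100 -> A


Decoded message: FHDDFA


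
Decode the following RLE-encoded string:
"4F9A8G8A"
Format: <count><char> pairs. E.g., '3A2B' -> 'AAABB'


Expanding each <count><char> pair:
  4F -> 'FFFF'
  9A -> 'AAAAAAAAA'
  8G -> 'GGGGGGGG'
  8A -> 'AAAAAAAA'

Decoded = FFFFAAAAAAAAAGGGGGGGGAAAAAAAA


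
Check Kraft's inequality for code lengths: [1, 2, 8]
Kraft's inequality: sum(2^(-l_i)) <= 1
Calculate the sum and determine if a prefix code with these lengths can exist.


Sum = 2^(-1) + 2^(-2) + 2^(-8)
    = 0.5 + 0.25 + 0.00390625
    = 193/256 = 0.75390625
Since 0.75390625 <= 1, Kraft's inequality IS satisfied.
A prefix code with these lengths CAN exist.

Kraft sum = 0.75390625. Satisfied.


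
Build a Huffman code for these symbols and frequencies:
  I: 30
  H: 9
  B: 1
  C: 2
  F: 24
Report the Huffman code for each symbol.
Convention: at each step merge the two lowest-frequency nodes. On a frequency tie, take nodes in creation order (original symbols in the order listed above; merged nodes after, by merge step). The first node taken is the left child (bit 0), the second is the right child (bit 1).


Huffman tree construction:
Step 1: Merge B(1) + C(2) = 3
Step 2: Merge (B+C)(3) + H(9) = 12
Step 3: Merge ((B+C)+H)(12) + F(24) = 36
Step 4: Merge I(30) + (((B+C)+H)+F)(36) = 66
Read each symbol's code off the tree from the root (left child = 0, right child = 1).

Codes:
  I: 0 (length 1)
  H: 101 (length 3)
  B: 1000 (length 4)
  C: 1001 (length 4)
  F: 11 (length 2)
Average code length: 117/66 = 1.7727 bits/symbol


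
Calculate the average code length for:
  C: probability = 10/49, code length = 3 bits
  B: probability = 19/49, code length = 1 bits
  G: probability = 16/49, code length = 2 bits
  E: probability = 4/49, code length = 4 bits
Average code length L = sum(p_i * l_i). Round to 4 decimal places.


Weighted contributions p_i * l_i:
  C: (10/49) * 3 = 30/49
  B: (19/49) * 1 = 19/49
  G: (16/49) * 2 = 32/49
  E: (4/49) * 4 = 16/49
Sum = (30 + 19 + 32 + 16)/49 = 97/49

L = 97/49 = 1.9796 bits/symbol


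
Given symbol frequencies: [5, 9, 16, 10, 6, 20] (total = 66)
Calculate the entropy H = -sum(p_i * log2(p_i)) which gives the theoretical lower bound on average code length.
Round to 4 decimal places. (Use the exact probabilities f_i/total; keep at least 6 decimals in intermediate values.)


Per-symbol terms -p_i * log2(p_i) with p_i = f_i/66:
  p = 5/66 = 0.075758: log2(p) = -3.722466, -p*log2(p) = 0.282005
  p = 9/66 = 0.136364: log2(p) = -2.874469, -p*log2(p) = 0.391973
  p = 16/66 = 0.242424: log2(p) = -2.044394, -p*log2(p) = 0.495611
  p = 10/66 = 0.151515: log2(p) = -2.722466, -p*log2(p) = 0.412495
  p = 6/66 = 0.090909: log2(p) = -3.459432, -p*log2(p) = 0.314494
  p = 20/66 = 0.303030: log2(p) = -1.722466, -p*log2(p) = 0.521959
H = 0.282005 + 0.391973 + 0.495611 + 0.412495 + 0.314494 + 0.521959 = 2.418537

H = 2.4185 bits/symbol


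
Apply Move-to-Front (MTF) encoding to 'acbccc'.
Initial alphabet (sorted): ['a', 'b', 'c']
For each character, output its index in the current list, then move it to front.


MTF encoding:
'a': index 0 in ['a', 'b', 'c'] -> ['a', 'b', 'c']
'c': index 2 in ['a', 'b', 'c'] -> ['c', 'a', 'b']
'b': index 2 in ['c', 'a', 'b'] -> ['b', 'c', 'a']
'c': index 1 in ['b', 'c', 'a'] -> ['c', 'b', 'a']
'c': index 0 in ['c', 'b', 'a'] -> ['c', 'b', 'a']
'c': index 0 in ['c', 'b', 'a'] -> ['c', 'b', 'a']


Output: [0, 2, 2, 1, 0, 0]


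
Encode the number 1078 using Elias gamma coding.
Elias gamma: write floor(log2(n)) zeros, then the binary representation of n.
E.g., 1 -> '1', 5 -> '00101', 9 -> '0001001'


num_bits = floor(log2(1078)) + 1 = 11
leading_zeros = num_bits - 1 = 10
binary(1078) = 10000110110

Elias gamma(1078) = '0000000000' + '10000110110' = 000000000010000110110 (21 bits)


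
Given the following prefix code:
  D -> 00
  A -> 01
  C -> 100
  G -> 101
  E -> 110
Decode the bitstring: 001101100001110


Decoding step by step:
Bits 00 -> D
Bits 110 -> E
Bits 110 -> E
Bits 00 -> D
Bits 01 -> A
Bits 110 -> E


Decoded message: DEEDAE


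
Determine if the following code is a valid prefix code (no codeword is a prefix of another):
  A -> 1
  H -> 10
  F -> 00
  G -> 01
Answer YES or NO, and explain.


Checking each pair (does one codeword prefix another?):
  A='1' vs H='10': prefix -- VIOLATION

NO -- this is NOT a valid prefix code. A (1) is a prefix of H (10).


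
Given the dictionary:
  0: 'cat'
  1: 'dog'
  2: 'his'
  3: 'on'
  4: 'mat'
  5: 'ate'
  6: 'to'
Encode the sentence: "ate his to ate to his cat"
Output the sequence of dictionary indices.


Look up each word in the dictionary:
  'ate' -> 5
  'his' -> 2
  'to' -> 6
  'ate' -> 5
  'to' -> 6
  'his' -> 2
  'cat' -> 0

Encoded: [5, 2, 6, 5, 6, 2, 0]


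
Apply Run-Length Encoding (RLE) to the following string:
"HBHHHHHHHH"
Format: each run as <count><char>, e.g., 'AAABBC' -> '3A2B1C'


Scanning runs left to right:
  i=0: run of 'H' x 1 -> '1H'
  i=1: run of 'B' x 1 -> '1B'
  i=2: run of 'H' x 8 -> '8H'

RLE = 1H1B8H


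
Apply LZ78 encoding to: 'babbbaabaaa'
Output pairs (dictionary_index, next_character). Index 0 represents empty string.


LZ78 encoding steps:
Dictionary: {0: ''}
Step 1: w='' (idx 0), next='b' -> output (0, 'b'), add 'b' as idx 1
Step 2: w='' (idx 0), next='a' -> output (0, 'a'), add 'a' as idx 2
Step 3: w='b' (idx 1), next='b' -> output (1, 'b'), add 'bb' as idx 3
Step 4: w='b' (idx 1), next='a' -> output (1, 'a'), add 'ba' as idx 4
Step 5: w='a' (idx 2), next='b' -> output (2, 'b'), add 'ab' as idx 5
Step 6: w='a' (idx 2), next='a' -> output (2, 'a'), add 'aa' as idx 6
Step 7: w='a' (idx 2), end of input -> output (2, '')


Encoded: [(0, 'b'), (0, 'a'), (1, 'b'), (1, 'a'), (2, 'b'), (2, 'a'), (2, '')]


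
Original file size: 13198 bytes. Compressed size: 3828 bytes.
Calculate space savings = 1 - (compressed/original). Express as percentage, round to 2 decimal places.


ratio = compressed/original = 3828/13198 = 0.290044
savings = 1 - ratio = 1 - 0.290044 = 0.709956
as a percentage: 0.709956 * 100 = 71.0%

Space savings = 1 - 3828/13198 = 71.0%


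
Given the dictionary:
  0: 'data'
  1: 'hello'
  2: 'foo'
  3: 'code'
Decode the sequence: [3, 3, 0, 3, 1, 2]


Look up each index in the dictionary:
  3 -> 'code'
  3 -> 'code'
  0 -> 'data'
  3 -> 'code'
  1 -> 'hello'
  2 -> 'foo'

Decoded: "code code data code hello foo"


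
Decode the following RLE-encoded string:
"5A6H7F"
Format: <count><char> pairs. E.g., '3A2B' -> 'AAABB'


Expanding each <count><char> pair:
  5A -> 'AAAAA'
  6H -> 'HHHHHH'
  7F -> 'FFFFFFF'

Decoded = AAAAAHHHHHHFFFFFFF


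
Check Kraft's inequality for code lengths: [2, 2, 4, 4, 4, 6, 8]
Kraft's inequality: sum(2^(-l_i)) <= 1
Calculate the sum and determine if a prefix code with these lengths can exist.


Sum = 2^(-2) + 2^(-2) + 2^(-4) + 2^(-4) + 2^(-4) + 2^(-6) + 2^(-8)
    = 0.25 + 0.25 + 0.0625 + 0.0625 + 0.0625 + 0.015625 + 0.00390625
    = 181/256 = 0.70703125
Since 0.70703125 <= 1, Kraft's inequality IS satisfied.
A prefix code with these lengths CAN exist.

Kraft sum = 0.70703125. Satisfied.


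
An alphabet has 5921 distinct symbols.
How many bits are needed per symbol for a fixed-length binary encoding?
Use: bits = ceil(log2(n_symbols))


log2(5921) = 12.5316
Bracket: 2^12 = 4096 < 5921 <= 2^13 = 8192
So ceil(log2(5921)) = 13

bits = ceil(log2(5921)) = ceil(12.5316) = 13 bits


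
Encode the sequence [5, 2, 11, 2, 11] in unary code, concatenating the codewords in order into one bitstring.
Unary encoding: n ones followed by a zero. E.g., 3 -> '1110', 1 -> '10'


Encode each number as n ones followed by a terminating 0:
  5 -> 111110 (6 bits)
  2 -> 110 (3 bits)
  11 -> 111111111110 (12 bits)
  2 -> 110 (3 bits)
  11 -> 111111111110 (12 bits)
Total length = 6 + 3 + 12 + 3 + 12 = 36 bits.

Unary([5, 2, 11, 2, 11]) = 111110110111111111110110111111111110 (36 bits)


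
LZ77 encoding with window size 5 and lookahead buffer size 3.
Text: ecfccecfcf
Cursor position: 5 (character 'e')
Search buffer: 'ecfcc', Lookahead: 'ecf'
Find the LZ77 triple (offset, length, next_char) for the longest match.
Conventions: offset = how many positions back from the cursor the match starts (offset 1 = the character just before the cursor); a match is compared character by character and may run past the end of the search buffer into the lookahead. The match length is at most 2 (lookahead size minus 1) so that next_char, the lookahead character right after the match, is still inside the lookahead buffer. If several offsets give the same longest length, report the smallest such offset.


Try each offset into the search buffer:
  offset=1 (pos 4, char 'c'): match length 0
  offset=2 (pos 3, char 'c'): match length 0
  offset=3 (pos 2, char 'f'): match length 0
  offset=4 (pos 1, char 'c'): match length 0
  offset=5 (pos 0, char 'e'): match length 2
Longest match has length 2 at offset 5.
next_char = character at position 5 + 2 = 7 -> 'f'

Best match: offset=5, length=2 (matching 'ec' starting at position 0)
LZ77 triple: (5, 2, 'f')


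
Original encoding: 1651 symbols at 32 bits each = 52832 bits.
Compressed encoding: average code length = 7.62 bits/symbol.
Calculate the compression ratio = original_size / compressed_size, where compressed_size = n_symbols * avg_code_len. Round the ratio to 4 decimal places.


original_size = n_symbols * orig_bits = 1651 * 32 = 52832 bits
compressed_size = n_symbols * avg_code_len = 1651 * 7.62 = 12580.62 bits
ratio = original_size / compressed_size = 52832 / 12580.62 = 4.1995

Compression ratio = 4.1995


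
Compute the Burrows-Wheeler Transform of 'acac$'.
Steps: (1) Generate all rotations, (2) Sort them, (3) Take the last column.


Rotations (sorted):
  0: $acac -> last char: c
  1: ac$ac -> last char: c
  2: acac$ -> last char: $
  3: c$aca -> last char: a
  4: cac$a -> last char: a


BWT = cc$aa


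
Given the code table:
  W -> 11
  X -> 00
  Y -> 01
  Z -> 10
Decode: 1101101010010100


Decoding:
11 -> W
01 -> Y
10 -> Z
10 -> Z
10 -> Z
01 -> Y
01 -> Y
00 -> X


Result: WYZZZYYX


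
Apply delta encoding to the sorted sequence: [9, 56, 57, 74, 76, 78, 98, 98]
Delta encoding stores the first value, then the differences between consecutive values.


First value: 9
Deltas:
  56 - 9 = 47
  57 - 56 = 1
  74 - 57 = 17
  76 - 74 = 2
  78 - 76 = 2
  98 - 78 = 20
  98 - 98 = 0


Delta encoded: [9, 47, 1, 17, 2, 2, 20, 0]


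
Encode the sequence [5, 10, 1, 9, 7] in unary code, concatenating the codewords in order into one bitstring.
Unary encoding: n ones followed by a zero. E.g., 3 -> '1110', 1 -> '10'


Encode each number as n ones followed by a terminating 0:
  5 -> 111110 (6 bits)
  10 -> 11111111110 (11 bits)
  1 -> 10 (2 bits)
  9 -> 1111111110 (10 bits)
  7 -> 11111110 (8 bits)
Total length = 6 + 11 + 2 + 10 + 8 = 37 bits.

Unary([5, 10, 1, 9, 7]) = 1111101111111111010111111111011111110 (37 bits)


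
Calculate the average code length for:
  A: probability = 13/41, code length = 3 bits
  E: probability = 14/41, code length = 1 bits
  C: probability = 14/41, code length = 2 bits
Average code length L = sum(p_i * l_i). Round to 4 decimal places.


Weighted contributions p_i * l_i:
  A: (13/41) * 3 = 39/41
  E: (14/41) * 1 = 14/41
  C: (14/41) * 2 = 28/41
Sum = (39 + 14 + 28)/41 = 81/41

L = 81/41 = 1.9756 bits/symbol


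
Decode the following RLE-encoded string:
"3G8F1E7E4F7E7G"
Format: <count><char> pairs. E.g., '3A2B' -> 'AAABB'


Expanding each <count><char> pair:
  3G -> 'GGG'
  8F -> 'FFFFFFFF'
  1E -> 'E'
  7E -> 'EEEEEEE'
  4F -> 'FFFF'
  7E -> 'EEEEEEE'
  7G -> 'GGGGGGG'

Decoded = GGGFFFFFFFFEEEEEEEEFFFFEEEEEEEGGGGGGG


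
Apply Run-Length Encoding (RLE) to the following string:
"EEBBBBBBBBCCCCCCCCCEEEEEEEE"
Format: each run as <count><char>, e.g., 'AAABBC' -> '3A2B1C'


Scanning runs left to right:
  i=0: run of 'E' x 2 -> '2E'
  i=2: run of 'B' x 8 -> '8B'
  i=10: run of 'C' x 9 -> '9C'
  i=19: run of 'E' x 8 -> '8E'

RLE = 2E8B9C8E


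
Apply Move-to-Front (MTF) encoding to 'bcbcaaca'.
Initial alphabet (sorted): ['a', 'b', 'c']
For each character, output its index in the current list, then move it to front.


MTF encoding:
'b': index 1 in ['a', 'b', 'c'] -> ['b', 'a', 'c']
'c': index 2 in ['b', 'a', 'c'] -> ['c', 'b', 'a']
'b': index 1 in ['c', 'b', 'a'] -> ['b', 'c', 'a']
'c': index 1 in ['b', 'c', 'a'] -> ['c', 'b', 'a']
'a': index 2 in ['c', 'b', 'a'] -> ['a', 'c', 'b']
'a': index 0 in ['a', 'c', 'b'] -> ['a', 'c', 'b']
'c': index 1 in ['a', 'c', 'b'] -> ['c', 'a', 'b']
'a': index 1 in ['c', 'a', 'b'] -> ['a', 'c', 'b']


Output: [1, 2, 1, 1, 2, 0, 1, 1]


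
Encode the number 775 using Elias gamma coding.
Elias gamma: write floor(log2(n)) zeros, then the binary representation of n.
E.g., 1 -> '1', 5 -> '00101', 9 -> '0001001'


num_bits = floor(log2(775)) + 1 = 10
leading_zeros = num_bits - 1 = 9
binary(775) = 1100000111

Elias gamma(775) = '000000000' + '1100000111' = 0000000001100000111 (19 bits)


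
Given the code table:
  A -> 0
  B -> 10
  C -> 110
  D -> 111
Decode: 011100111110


Decoding:
0 -> A
111 -> D
0 -> A
0 -> A
111 -> D
110 -> C


Result: ADAADC


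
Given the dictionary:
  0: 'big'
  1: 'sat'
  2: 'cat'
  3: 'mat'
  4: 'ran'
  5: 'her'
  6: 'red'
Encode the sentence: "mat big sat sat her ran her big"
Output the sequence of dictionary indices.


Look up each word in the dictionary:
  'mat' -> 3
  'big' -> 0
  'sat' -> 1
  'sat' -> 1
  'her' -> 5
  'ran' -> 4
  'her' -> 5
  'big' -> 0

Encoded: [3, 0, 1, 1, 5, 4, 5, 0]


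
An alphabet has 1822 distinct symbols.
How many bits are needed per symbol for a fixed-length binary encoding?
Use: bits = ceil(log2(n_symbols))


log2(1822) = 10.8313
Bracket: 2^10 = 1024 < 1822 <= 2^11 = 2048
So ceil(log2(1822)) = 11

bits = ceil(log2(1822)) = ceil(10.8313) = 11 bits


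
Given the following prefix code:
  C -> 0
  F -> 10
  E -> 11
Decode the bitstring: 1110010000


Decoding step by step:
Bits 11 -> E
Bits 10 -> F
Bits 0 -> C
Bits 10 -> F
Bits 0 -> C
Bits 0 -> C
Bits 0 -> C


Decoded message: EFCFCCC


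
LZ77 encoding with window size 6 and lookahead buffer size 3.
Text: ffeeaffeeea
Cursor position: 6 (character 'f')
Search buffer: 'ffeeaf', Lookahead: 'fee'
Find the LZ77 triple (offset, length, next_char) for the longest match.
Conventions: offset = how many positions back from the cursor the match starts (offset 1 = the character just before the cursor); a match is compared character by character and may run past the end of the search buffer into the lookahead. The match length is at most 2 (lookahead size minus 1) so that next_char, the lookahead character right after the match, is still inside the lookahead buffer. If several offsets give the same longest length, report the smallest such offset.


Try each offset into the search buffer:
  offset=1 (pos 5, char 'f'): match length 1
  offset=2 (pos 4, char 'a'): match length 0
  offset=3 (pos 3, char 'e'): match length 0
  offset=4 (pos 2, char 'e'): match length 0
  offset=5 (pos 1, char 'f'): match length 2
  offset=6 (pos 0, char 'f'): match length 1
Longest match has length 2 at offset 5.
next_char = character at position 6 + 2 = 8 -> 'e'

Best match: offset=5, length=2 (matching 'fe' starting at position 1)
LZ77 triple: (5, 2, 'e')


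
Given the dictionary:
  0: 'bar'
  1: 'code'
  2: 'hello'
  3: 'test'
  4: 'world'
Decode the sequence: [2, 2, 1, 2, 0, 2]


Look up each index in the dictionary:
  2 -> 'hello'
  2 -> 'hello'
  1 -> 'code'
  2 -> 'hello'
  0 -> 'bar'
  2 -> 'hello'

Decoded: "hello hello code hello bar hello"


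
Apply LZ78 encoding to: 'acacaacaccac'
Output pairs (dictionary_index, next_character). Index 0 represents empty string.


LZ78 encoding steps:
Dictionary: {0: ''}
Step 1: w='' (idx 0), next='a' -> output (0, 'a'), add 'a' as idx 1
Step 2: w='' (idx 0), next='c' -> output (0, 'c'), add 'c' as idx 2
Step 3: w='a' (idx 1), next='c' -> output (1, 'c'), add 'ac' as idx 3
Step 4: w='a' (idx 1), next='a' -> output (1, 'a'), add 'aa' as idx 4
Step 5: w='c' (idx 2), next='a' -> output (2, 'a'), add 'ca' as idx 5
Step 6: w='c' (idx 2), next='c' -> output (2, 'c'), add 'cc' as idx 6
Step 7: w='ac' (idx 3), end of input -> output (3, '')


Encoded: [(0, 'a'), (0, 'c'), (1, 'c'), (1, 'a'), (2, 'a'), (2, 'c'), (3, '')]


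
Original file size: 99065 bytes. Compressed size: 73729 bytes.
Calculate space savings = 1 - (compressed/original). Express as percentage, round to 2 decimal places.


ratio = compressed/original = 73729/99065 = 0.744249
savings = 1 - ratio = 1 - 0.744249 = 0.255751
as a percentage: 0.255751 * 100 = 25.58%

Space savings = 1 - 73729/99065 = 25.58%


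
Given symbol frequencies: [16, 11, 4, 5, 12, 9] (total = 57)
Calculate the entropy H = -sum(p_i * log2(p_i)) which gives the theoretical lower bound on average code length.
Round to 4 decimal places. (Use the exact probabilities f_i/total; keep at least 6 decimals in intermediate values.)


Per-symbol terms -p_i * log2(p_i) with p_i = f_i/57:
  p = 16/57 = 0.280702: log2(p) = -1.832890, -p*log2(p) = 0.514495
  p = 11/57 = 0.192982: log2(p) = -2.373458, -p*log2(p) = 0.458036
  p = 4/57 = 0.070175: log2(p) = -3.832890, -p*log2(p) = 0.268975
  p = 5/57 = 0.087719: log2(p) = -3.510962, -p*log2(p) = 0.307979
  p = 12/57 = 0.210526: log2(p) = -2.247928, -p*log2(p) = 0.473248
  p = 9/57 = 0.157895: log2(p) = -2.662965, -p*log2(p) = 0.420468
H = 0.514495 + 0.458036 + 0.268975 + 0.307979 + 0.473248 + 0.420468 = 2.443201

H = 2.4432 bits/symbol


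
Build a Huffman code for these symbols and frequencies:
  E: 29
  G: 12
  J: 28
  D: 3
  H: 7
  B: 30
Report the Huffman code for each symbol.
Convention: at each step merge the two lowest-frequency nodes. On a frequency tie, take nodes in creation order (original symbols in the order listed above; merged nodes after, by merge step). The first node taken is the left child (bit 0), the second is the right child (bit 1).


Huffman tree construction:
Step 1: Merge D(3) + H(7) = 10
Step 2: Merge (D+H)(10) + G(12) = 22
Step 3: Merge ((D+H)+G)(22) + J(28) = 50
Step 4: Merge E(29) + B(30) = 59
Step 5: Merge (((D+H)+G)+J)(50) + (E+B)(59) = 109
Read each symbol's code off the tree from the root (left child = 0, right child = 1).

Codes:
  E: 10 (length 2)
  G: 001 (length 3)
  J: 01 (length 2)
  D: 0000 (length 4)
  H: 0001 (length 4)
  B: 11 (length 2)
Average code length: 250/109 = 2.2936 bits/symbol


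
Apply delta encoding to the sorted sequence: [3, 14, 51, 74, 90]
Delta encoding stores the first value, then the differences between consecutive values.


First value: 3
Deltas:
  14 - 3 = 11
  51 - 14 = 37
  74 - 51 = 23
  90 - 74 = 16


Delta encoded: [3, 11, 37, 23, 16]


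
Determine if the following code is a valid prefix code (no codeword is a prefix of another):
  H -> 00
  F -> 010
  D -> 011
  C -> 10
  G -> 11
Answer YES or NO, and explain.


Checking each pair (does one codeword prefix another?):
  H='00' vs F='010': no prefix
  H='00' vs D='011': no prefix
  H='00' vs C='10': no prefix
  H='00' vs G='11': no prefix
  F='010' vs H='00': no prefix
  F='010' vs D='011': no prefix
  F='010' vs C='10': no prefix
  F='010' vs G='11': no prefix
  D='011' vs H='00': no prefix
  D='011' vs F='010': no prefix
  D='011' vs C='10': no prefix
  D='011' vs G='11': no prefix
  C='10' vs H='00': no prefix
  C='10' vs F='010': no prefix
  C='10' vs D='011': no prefix
  C='10' vs G='11': no prefix
  G='11' vs H='00': no prefix
  G='11' vs F='010': no prefix
  G='11' vs D='011': no prefix
  G='11' vs C='10': no prefix
No violation found over all pairs.

YES -- this is a valid prefix code. No codeword is a prefix of any other codeword.


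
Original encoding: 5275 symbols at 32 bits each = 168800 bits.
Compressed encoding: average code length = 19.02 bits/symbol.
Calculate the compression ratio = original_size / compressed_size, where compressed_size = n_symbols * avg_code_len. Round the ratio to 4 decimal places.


original_size = n_symbols * orig_bits = 5275 * 32 = 168800 bits
compressed_size = n_symbols * avg_code_len = 5275 * 19.02 = 100330.5 bits
ratio = original_size / compressed_size = 168800 / 100330.5 = 1.6824

Compression ratio = 1.6824


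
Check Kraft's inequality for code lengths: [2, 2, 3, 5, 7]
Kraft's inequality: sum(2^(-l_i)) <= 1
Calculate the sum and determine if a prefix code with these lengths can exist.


Sum = 2^(-2) + 2^(-2) + 2^(-3) + 2^(-5) + 2^(-7)
    = 0.25 + 0.25 + 0.125 + 0.03125 + 0.0078125
    = 85/128 = 0.6640625
Since 0.6640625 <= 1, Kraft's inequality IS satisfied.
A prefix code with these lengths CAN exist.

Kraft sum = 0.6640625. Satisfied.


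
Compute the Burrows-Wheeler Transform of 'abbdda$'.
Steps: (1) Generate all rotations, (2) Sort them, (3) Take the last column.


Rotations (sorted):
  0: $abbdda -> last char: a
  1: a$abbdd -> last char: d
  2: abbdda$ -> last char: $
  3: bbdda$a -> last char: a
  4: bdda$ab -> last char: b
  5: da$abbd -> last char: d
  6: dda$abb -> last char: b


BWT = ad$abdb


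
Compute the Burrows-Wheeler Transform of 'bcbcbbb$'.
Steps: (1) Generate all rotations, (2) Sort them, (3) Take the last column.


Rotations (sorted):
  0: $bcbcbbb -> last char: b
  1: b$bcbcbb -> last char: b
  2: bb$bcbcb -> last char: b
  3: bbb$bcbc -> last char: c
  4: bcbbb$bc -> last char: c
  5: bcbcbbb$ -> last char: $
  6: cbbb$bcb -> last char: b
  7: cbcbbb$b -> last char: b


BWT = bbbcc$bb


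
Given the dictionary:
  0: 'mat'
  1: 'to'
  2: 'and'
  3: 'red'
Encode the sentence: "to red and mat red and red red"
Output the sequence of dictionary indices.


Look up each word in the dictionary:
  'to' -> 1
  'red' -> 3
  'and' -> 2
  'mat' -> 0
  'red' -> 3
  'and' -> 2
  'red' -> 3
  'red' -> 3

Encoded: [1, 3, 2, 0, 3, 2, 3, 3]


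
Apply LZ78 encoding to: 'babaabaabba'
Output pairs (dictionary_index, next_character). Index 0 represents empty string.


LZ78 encoding steps:
Dictionary: {0: ''}
Step 1: w='' (idx 0), next='b' -> output (0, 'b'), add 'b' as idx 1
Step 2: w='' (idx 0), next='a' -> output (0, 'a'), add 'a' as idx 2
Step 3: w='b' (idx 1), next='a' -> output (1, 'a'), add 'ba' as idx 3
Step 4: w='a' (idx 2), next='b' -> output (2, 'b'), add 'ab' as idx 4
Step 5: w='a' (idx 2), next='a' -> output (2, 'a'), add 'aa' as idx 5
Step 6: w='b' (idx 1), next='b' -> output (1, 'b'), add 'bb' as idx 6
Step 7: w='a' (idx 2), end of input -> output (2, '')


Encoded: [(0, 'b'), (0, 'a'), (1, 'a'), (2, 'b'), (2, 'a'), (1, 'b'), (2, '')]


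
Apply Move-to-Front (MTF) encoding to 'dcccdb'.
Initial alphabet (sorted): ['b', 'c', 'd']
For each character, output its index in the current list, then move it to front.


MTF encoding:
'd': index 2 in ['b', 'c', 'd'] -> ['d', 'b', 'c']
'c': index 2 in ['d', 'b', 'c'] -> ['c', 'd', 'b']
'c': index 0 in ['c', 'd', 'b'] -> ['c', 'd', 'b']
'c': index 0 in ['c', 'd', 'b'] -> ['c', 'd', 'b']
'd': index 1 in ['c', 'd', 'b'] -> ['d', 'c', 'b']
'b': index 2 in ['d', 'c', 'b'] -> ['b', 'd', 'c']


Output: [2, 2, 0, 0, 1, 2]


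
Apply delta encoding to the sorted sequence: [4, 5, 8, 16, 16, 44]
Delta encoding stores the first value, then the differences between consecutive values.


First value: 4
Deltas:
  5 - 4 = 1
  8 - 5 = 3
  16 - 8 = 8
  16 - 16 = 0
  44 - 16 = 28


Delta encoded: [4, 1, 3, 8, 0, 28]


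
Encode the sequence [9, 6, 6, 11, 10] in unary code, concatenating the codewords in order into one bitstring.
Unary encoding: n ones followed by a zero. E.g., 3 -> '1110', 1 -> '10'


Encode each number as n ones followed by a terminating 0:
  9 -> 1111111110 (10 bits)
  6 -> 1111110 (7 bits)
  6 -> 1111110 (7 bits)
  11 -> 111111111110 (12 bits)
  10 -> 11111111110 (11 bits)
Total length = 10 + 7 + 7 + 12 + 11 = 47 bits.

Unary([9, 6, 6, 11, 10]) = 11111111101111110111111011111111111011111111110 (47 bits)


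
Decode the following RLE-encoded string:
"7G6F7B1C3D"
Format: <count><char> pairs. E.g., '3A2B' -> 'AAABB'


Expanding each <count><char> pair:
  7G -> 'GGGGGGG'
  6F -> 'FFFFFF'
  7B -> 'BBBBBBB'
  1C -> 'C'
  3D -> 'DDD'

Decoded = GGGGGGGFFFFFFBBBBBBBCDDD


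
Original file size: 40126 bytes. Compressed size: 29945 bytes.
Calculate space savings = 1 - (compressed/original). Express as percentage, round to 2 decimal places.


ratio = compressed/original = 29945/40126 = 0.746274
savings = 1 - ratio = 1 - 0.746274 = 0.253726
as a percentage: 0.253726 * 100 = 25.37%

Space savings = 1 - 29945/40126 = 25.37%
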